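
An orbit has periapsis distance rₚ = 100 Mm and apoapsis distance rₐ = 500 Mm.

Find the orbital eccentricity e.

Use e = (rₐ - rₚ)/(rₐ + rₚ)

Convert to SI: rₚ = 100 Mm = 1e+08 m; rₐ = 500 Mm = 5e+08 m.
e = (rₐ − rₚ) / (rₐ + rₚ).
e = (5e+08 − 1e+08) / (5e+08 + 1e+08) = 4e+08 / 6e+08 ≈ 0.6667.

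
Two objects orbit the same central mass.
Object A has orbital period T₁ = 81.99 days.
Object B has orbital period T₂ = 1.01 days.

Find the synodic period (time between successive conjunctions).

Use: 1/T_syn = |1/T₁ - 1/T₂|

Convert to SI: T₁ = 81.99 days = 7.08394e+06 s; T₂ = 1.01 days = 87264 s.
T_syn = |T₁ · T₂ / (T₁ − T₂)|.
T_syn = |7.08394e+06 · 87264 / (7.08394e+06 − 87264)| s ≈ 8.835e+04 s = 1.023 days.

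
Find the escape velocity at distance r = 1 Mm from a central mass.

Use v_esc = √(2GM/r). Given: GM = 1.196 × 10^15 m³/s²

Convert to SI: r = 1 Mm = 1e+06 m.
Escape velocity comes from setting total energy to zero: ½v² − GM/r = 0 ⇒ v_esc = √(2GM / r).
v_esc = √(2 · 1.196e+15 / 1e+06) m/s ≈ 4.891e+04 m/s = 48.91 km/s.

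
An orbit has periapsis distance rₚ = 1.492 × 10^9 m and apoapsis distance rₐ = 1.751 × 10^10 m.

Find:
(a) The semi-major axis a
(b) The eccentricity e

(a) a = (rₚ + rₐ) / 2 = (1.492e+09 + 1.751e+10) / 2 ≈ 9.501e+09 m = 9.501 × 10^9 m.
(b) e = (rₐ − rₚ) / (rₐ + rₚ) = (1.751e+10 − 1.492e+09) / (1.751e+10 + 1.492e+09) ≈ 0.843.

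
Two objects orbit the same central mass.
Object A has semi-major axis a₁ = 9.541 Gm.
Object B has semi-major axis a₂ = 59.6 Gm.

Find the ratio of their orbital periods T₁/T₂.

Convert to SI: a₁ = 9.541 Gm = 9.541e+09 m; a₂ = 59.6 Gm = 5.96e+10 m.
From Kepler's third law, (T₁/T₂)² = (a₁/a₂)³, so T₁/T₂ = (a₁/a₂)^(3/2).
a₁/a₂ = 9.541e+09 / 5.96e+10 = 0.160084.
T₁/T₂ = (0.160084)^(3/2) ≈ 0.06405.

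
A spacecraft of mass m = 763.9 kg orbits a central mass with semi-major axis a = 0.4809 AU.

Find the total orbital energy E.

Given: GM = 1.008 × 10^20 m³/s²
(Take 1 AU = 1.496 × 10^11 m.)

Convert to SI: a = 0.4809 AU = 7.19426e+10 m.
E = −GMm / (2a).
E = −1.008e+20 · 763.9 / (2 · 7.19426e+10) J ≈ -5.352e+11 J = -535.2 GJ.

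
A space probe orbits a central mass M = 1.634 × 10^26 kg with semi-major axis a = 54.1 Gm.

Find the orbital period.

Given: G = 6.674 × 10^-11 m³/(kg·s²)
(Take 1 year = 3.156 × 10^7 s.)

Convert to SI: a = 54.1 Gm = 5.41e+10 m.
GM = G · M = 6.674e-11 · 1.634e+26 = 1.09053e+16 m³/s².
Kepler's third law: T = 2π √(a³ / GM).
Substituting a = 5.41e+10 m and GM = 1.09053e+16 m³/s²:
T = 2π √((5.41e+10)³ / 1.09053e+16) s
T ≈ 7.571e+08 s = 23.99 years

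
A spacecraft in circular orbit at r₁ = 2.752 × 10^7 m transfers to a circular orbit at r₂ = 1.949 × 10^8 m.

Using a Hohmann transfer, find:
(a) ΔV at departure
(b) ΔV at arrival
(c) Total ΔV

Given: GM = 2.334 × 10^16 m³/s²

Transfer semi-major axis: a_t = (r₁ + r₂)/2 = (2.752e+07 + 1.949e+08)/2 = 1.1121e+08 m.
Circular speeds: v₁ = √(GM/r₁) = 29122.3 m/s, v₂ = √(GM/r₂) = 10943.2 m/s.
Transfer speeds (vis-viva v² = GM(2/r − 1/a_t)): v₁ᵗ = 38553.2 m/s, v₂ᵗ = 5443.73 m/s.
(a) ΔV₁ = |v₁ᵗ − v₁| ≈ 9431 m/s = 9.431 km/s.
(b) ΔV₂ = |v₂ − v₂ᵗ| ≈ 5499 m/s = 5.499 km/s.
(c) ΔV_total = ΔV₁ + ΔV₂ ≈ 1.493e+04 m/s = 14.93 km/s.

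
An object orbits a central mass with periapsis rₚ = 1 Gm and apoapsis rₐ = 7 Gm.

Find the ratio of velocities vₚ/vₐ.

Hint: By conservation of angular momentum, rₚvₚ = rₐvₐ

Convert to SI: rₚ = 1 Gm = 1e+09 m; rₐ = 7 Gm = 7e+09 m.
Conservation of angular momentum gives rₚvₚ = rₐvₐ, so vₚ/vₐ = rₐ/rₚ.
vₚ/vₐ = 7e+09 / 1e+09 ≈ 7.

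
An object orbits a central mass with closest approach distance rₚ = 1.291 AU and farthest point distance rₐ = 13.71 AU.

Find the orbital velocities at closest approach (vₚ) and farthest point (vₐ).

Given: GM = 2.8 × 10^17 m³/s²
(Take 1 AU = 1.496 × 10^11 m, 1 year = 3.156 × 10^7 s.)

Convert to SI: rₚ = 1.291 AU = 1.93134e+11 m; rₐ = 13.71 AU = 2.05102e+12 m.
Use the vis-viva equation v² = GM(2/r − 1/a) with a = (rₚ + rₐ)/2 = (1.93134e+11 + 2.05102e+12)/2 = 1.12207e+12 m.
vₚ = √(GM · (2/rₚ − 1/a)) = √(2.8e+17 · (2/1.93134e+11 − 1/1.12207e+12)) m/s ≈ 1628 m/s = 0.3434 AU/year.
vₐ = √(GM · (2/rₐ − 1/a)) = √(2.8e+17 · (2/2.05102e+12 − 1/1.12207e+12)) m/s ≈ 153.3 m/s = 0.03234 AU/year.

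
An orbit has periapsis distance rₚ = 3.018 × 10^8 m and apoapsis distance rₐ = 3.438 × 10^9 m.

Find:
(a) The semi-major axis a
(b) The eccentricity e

(a) a = (rₚ + rₐ) / 2 = (3.018e+08 + 3.438e+09) / 2 ≈ 1.87e+09 m = 1.87 × 10^9 m.
(b) e = (rₐ − rₚ) / (rₐ + rₚ) = (3.438e+09 − 3.018e+08) / (3.438e+09 + 3.018e+08) ≈ 0.8386.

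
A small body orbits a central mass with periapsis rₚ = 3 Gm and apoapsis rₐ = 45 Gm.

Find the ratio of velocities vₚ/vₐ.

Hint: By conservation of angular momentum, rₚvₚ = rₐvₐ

Convert to SI: rₚ = 3 Gm = 3e+09 m; rₐ = 45 Gm = 4.5e+10 m.
Conservation of angular momentum gives rₚvₚ = rₐvₐ, so vₚ/vₐ = rₐ/rₚ.
vₚ/vₐ = 4.5e+10 / 3e+09 ≈ 15.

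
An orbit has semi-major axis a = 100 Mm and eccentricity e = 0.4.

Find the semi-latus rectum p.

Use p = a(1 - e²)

Convert to SI: a = 100 Mm = 1e+08 m.
p = a (1 − e²).
p = 1e+08 · (1 − (0.4)²) = 1e+08 · 0.84 ≈ 8.4e+07 m = 84 Mm.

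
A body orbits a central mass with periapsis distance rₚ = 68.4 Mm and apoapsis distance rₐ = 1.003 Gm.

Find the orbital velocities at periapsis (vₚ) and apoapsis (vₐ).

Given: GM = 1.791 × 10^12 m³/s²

Convert to SI: rₚ = 68.4 Mm = 6.84e+07 m; rₐ = 1.003 Gm = 1.003e+09 m.
Use the vis-viva equation v² = GM(2/r − 1/a) with a = (rₚ + rₐ)/2 = (6.84e+07 + 1.003e+09)/2 = 5.357e+08 m.
vₚ = √(GM · (2/rₚ − 1/a)) = √(1.791e+12 · (2/6.84e+07 − 1/5.357e+08)) m/s ≈ 221.4 m/s = 221.4 m/s.
vₐ = √(GM · (2/rₐ − 1/a)) = √(1.791e+12 · (2/1.003e+09 − 1/5.357e+08)) m/s ≈ 15.1 m/s = 15.1 m/s.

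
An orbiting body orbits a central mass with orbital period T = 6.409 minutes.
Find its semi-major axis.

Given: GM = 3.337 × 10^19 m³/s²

Convert to SI: T = 6.409 minutes = 384.54 s.
Invert Kepler's third law: a = (GM · T² / (4π²))^(1/3).
Substituting T = 384.54 s and GM = 3.337e+19 m³/s²:
a = (3.337e+19 · (384.54)² / (4π²))^(1/3) m
a ≈ 5e+07 m = 50 Mm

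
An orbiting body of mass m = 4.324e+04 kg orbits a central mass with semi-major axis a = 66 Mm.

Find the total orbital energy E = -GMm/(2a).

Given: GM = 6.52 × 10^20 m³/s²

Convert to SI: a = 66 Mm = 6.6e+07 m.
E = −GMm / (2a).
E = −6.52e+20 · 4.324e+04 / (2 · 6.6e+07) J ≈ -2.136e+17 J = -213.6 PJ.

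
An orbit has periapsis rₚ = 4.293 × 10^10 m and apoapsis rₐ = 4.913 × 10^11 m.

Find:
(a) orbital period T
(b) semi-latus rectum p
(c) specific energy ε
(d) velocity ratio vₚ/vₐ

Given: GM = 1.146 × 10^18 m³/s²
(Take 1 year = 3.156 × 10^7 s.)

(a) With a = (rₚ + rₐ)/2 = 2.67115e+11 m, T = 2π √(a³/GM) = 2π √((2.67115e+11)³/1.146e+18) s ≈ 8.103e+08 s
(b) From a = (rₚ + rₐ)/2 = 2.67115e+11 m and e = (rₐ − rₚ)/(rₐ + rₚ) = 0.839283, p = a(1 − e²) = 2.67115e+11 · (1 − (0.839283)²) ≈ 7.896e+10 m
(c) With a = (rₚ + rₐ)/2 = 2.67115e+11 m, ε = −GM/(2a) = −1.146e+18/(2 · 2.67115e+11) J/kg ≈ -2.145e+06 J/kg
(d) Conservation of angular momentum (rₚvₚ = rₐvₐ) gives vₚ/vₐ = rₐ/rₚ = 4.913e+11/4.293e+10 ≈ 11.44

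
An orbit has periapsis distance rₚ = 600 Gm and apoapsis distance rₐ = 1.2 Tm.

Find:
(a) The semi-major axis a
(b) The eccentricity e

Convert to SI: rₚ = 600 Gm = 6e+11 m; rₐ = 1.2 Tm = 1.2e+12 m.
(a) a = (rₚ + rₐ) / 2 = (6e+11 + 1.2e+12) / 2 ≈ 9e+11 m = 900 Gm.
(b) e = (rₐ − rₚ) / (rₐ + rₚ) = (1.2e+12 − 6e+11) / (1.2e+12 + 6e+11) ≈ 0.3333.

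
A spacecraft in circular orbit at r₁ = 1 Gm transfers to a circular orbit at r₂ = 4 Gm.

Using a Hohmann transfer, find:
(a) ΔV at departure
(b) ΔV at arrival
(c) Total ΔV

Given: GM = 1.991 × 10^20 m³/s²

Convert to SI: r₁ = 1 Gm = 1e+09 m; r₂ = 4 Gm = 4e+09 m.
Transfer semi-major axis: a_t = (r₁ + r₂)/2 = (1e+09 + 4e+09)/2 = 2.5e+09 m.
Circular speeds: v₁ = √(GM/r₁) = 446206 m/s, v₂ = √(GM/r₂) = 223103 m/s.
Transfer speeds (vis-viva v² = GM(2/r − 1/a_t)): v₁ᵗ = 564411 m/s, v₂ᵗ = 141103 m/s.
(a) ΔV₁ = |v₁ᵗ − v₁| ≈ 1.182e+05 m/s = 118.2 km/s.
(b) ΔV₂ = |v₂ − v₂ᵗ| ≈ 8.2e+04 m/s = 82 km/s.
(c) ΔV_total = ΔV₁ + ΔV₂ ≈ 2.002e+05 m/s = 200.2 km/s.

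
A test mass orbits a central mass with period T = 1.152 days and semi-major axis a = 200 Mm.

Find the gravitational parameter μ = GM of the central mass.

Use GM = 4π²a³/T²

Convert to SI: T = 1.152 days = 99532.8 s; a = 200 Mm = 2e+08 m.
GM = 4π² · a³ / T².
GM = 4π² · (2e+08)³ / (99532.8)² m³/s² ≈ 3.188e+16 m³/s² = 3.188 × 10^16 m³/s².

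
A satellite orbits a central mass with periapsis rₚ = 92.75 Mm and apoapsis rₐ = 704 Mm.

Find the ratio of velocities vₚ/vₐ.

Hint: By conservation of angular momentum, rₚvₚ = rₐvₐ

Convert to SI: rₚ = 92.75 Mm = 9.275e+07 m; rₐ = 704 Mm = 7.04e+08 m.
Conservation of angular momentum gives rₚvₚ = rₐvₐ, so vₚ/vₐ = rₐ/rₚ.
vₚ/vₐ = 7.04e+08 / 9.275e+07 ≈ 7.59.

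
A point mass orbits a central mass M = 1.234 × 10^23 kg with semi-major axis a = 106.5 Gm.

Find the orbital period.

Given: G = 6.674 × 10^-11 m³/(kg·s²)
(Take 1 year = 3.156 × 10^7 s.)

Convert to SI: a = 106.5 Gm = 1.065e+11 m.
GM = G · M = 6.674e-11 · 1.234e+23 = 8.23572e+12 m³/s².
Kepler's third law: T = 2π √(a³ / GM).
Substituting a = 1.065e+11 m and GM = 8.23572e+12 m³/s²:
T = 2π √((1.065e+11)³ / 8.23572e+12) s
T ≈ 7.609e+10 s = 2411 years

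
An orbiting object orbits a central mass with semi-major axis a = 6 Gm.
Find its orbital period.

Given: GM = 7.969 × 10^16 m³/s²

Convert to SI: a = 6 Gm = 6e+09 m.
Kepler's third law: T = 2π √(a³ / GM).
Substituting a = 6e+09 m and GM = 7.969e+16 m³/s²:
T = 2π √((6e+09)³ / 7.969e+16) s
T ≈ 1.034e+07 s = 119.7 days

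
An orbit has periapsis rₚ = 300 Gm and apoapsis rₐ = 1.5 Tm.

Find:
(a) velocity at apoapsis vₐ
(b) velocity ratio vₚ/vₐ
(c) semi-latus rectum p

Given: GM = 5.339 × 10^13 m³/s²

Convert to SI: rₚ = 300 Gm = 3e+11 m; rₐ = 1.5 Tm = 1.5e+12 m.
(a) With a = (rₚ + rₐ)/2 = 9e+11 m, vₐ = √(GM (2/rₐ − 1/a)) = √(5.339e+13 · (2/1.5e+12 − 1/9e+11)) m/s ≈ 3.444 m/s
(b) Conservation of angular momentum (rₚvₚ = rₐvₐ) gives vₚ/vₐ = rₐ/rₚ = 1.5e+12/3e+11 ≈ 5
(c) From a = (rₚ + rₐ)/2 = 9e+11 m and e = (rₐ − rₚ)/(rₐ + rₚ) = 0.666667, p = a(1 − e²) = 9e+11 · (1 − (0.666667)²) ≈ 5e+11 m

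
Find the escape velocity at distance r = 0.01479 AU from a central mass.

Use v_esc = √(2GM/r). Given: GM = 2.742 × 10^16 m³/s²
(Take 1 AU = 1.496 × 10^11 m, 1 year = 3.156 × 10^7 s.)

Convert to SI: r = 0.01479 AU = 2.21258e+09 m.
Escape velocity comes from setting total energy to zero: ½v² − GM/r = 0 ⇒ v_esc = √(2GM / r).
v_esc = √(2 · 2.742e+16 / 2.21258e+09) m/s ≈ 4979 m/s = 1.05 AU/year.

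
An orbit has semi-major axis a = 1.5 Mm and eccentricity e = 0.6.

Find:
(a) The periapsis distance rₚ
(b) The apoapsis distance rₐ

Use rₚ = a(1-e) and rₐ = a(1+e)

Convert to SI: a = 1.5 Mm = 1.5e+06 m.
(a) rₚ = a(1 − e) = 1.5e+06 · (1 − 0.6) = 1.5e+06 · 0.4 ≈ 6e+05 m = 600 km.
(b) rₐ = a(1 + e) = 1.5e+06 · (1 + 0.6) = 1.5e+06 · 1.6 ≈ 2.4e+06 m = 2.4 Mm.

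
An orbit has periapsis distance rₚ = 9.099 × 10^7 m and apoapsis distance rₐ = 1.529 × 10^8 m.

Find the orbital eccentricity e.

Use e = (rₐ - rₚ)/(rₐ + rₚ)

e = (rₐ − rₚ) / (rₐ + rₚ).
e = (1.529e+08 − 9.099e+07) / (1.529e+08 + 9.099e+07) = 6.191e+07 / 2.4389e+08 ≈ 0.2538.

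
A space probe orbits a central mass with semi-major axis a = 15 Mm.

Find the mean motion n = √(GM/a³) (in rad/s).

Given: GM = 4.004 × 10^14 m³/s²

Convert to SI: a = 15 Mm = 1.5e+07 m.
n = √(GM / a³).
n = √(4.004e+14 / (1.5e+07)³) rad/s ≈ 0.0003444 rad/s.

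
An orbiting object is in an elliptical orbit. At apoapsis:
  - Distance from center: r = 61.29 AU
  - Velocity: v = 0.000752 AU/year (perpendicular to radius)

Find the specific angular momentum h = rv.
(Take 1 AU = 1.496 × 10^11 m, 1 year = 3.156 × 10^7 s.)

Convert to SI: r = 61.29 AU = 9.16898e+12 m; v = 0.000752 AU/year = 3.56461 m/s.
With v perpendicular to r, h = r · v.
h = 9.16898e+12 · 3.56461 m²/s ≈ 3.268e+13 m²/s.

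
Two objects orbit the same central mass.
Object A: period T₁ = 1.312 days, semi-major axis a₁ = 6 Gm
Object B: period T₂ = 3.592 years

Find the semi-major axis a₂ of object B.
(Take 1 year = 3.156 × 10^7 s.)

Convert to SI: T₁ = 1.312 days = 113357 s; a₁ = 6 Gm = 6e+09 m; T₂ = 3.592 years = 1.13364e+08 s.
Kepler's third law: (T₁/T₂)² = (a₁/a₂)³ ⇒ a₂ = a₁ · (T₂/T₁)^(2/3).
T₂/T₁ = 1.13364e+08 / 113357 = 1000.06.
a₂ = 6e+09 · (1000.06)^(2/3) m ≈ 6e+11 m = 600 Gm.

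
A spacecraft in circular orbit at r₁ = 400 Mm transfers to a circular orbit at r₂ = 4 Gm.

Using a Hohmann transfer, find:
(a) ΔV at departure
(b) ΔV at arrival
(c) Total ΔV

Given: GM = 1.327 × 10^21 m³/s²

Convert to SI: r₁ = 400 Mm = 4e+08 m; r₂ = 4 Gm = 4e+09 m.
Transfer semi-major axis: a_t = (r₁ + r₂)/2 = (4e+08 + 4e+09)/2 = 2.2e+09 m.
Circular speeds: v₁ = √(GM/r₁) = 1.8214e+06 m/s, v₂ = √(GM/r₂) = 575977 m/s.
Transfer speeds (vis-viva v² = GM(2/r − 1/a_t)): v₁ᵗ = 2.45598e+06 m/s, v₂ᵗ = 245598 m/s.
(a) ΔV₁ = |v₁ᵗ − v₁| ≈ 6.346e+05 m/s = 634.6 km/s.
(b) ΔV₂ = |v₂ − v₂ᵗ| ≈ 3.304e+05 m/s = 330.4 km/s.
(c) ΔV_total = ΔV₁ + ΔV₂ ≈ 9.65e+05 m/s = 965 km/s.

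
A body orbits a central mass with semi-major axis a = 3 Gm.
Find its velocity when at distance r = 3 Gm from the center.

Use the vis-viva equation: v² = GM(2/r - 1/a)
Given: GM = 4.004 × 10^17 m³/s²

Convert to SI: a = 3 Gm = 3e+09 m; r = 3 Gm = 3e+09 m.
Vis-viva: v = √(GM · (2/r − 1/a)).
2/r − 1/a = 2/3e+09 − 1/3e+09 = 3.33333e-10 m⁻¹.
v = √(4.004e+17 · 3.33333e-10) m/s ≈ 1.155e+04 m/s = 11.55 km/s.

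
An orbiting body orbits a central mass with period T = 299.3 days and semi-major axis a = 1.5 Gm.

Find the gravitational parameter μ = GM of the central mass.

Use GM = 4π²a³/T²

Convert to SI: T = 299.3 days = 2.58595e+07 s; a = 1.5 Gm = 1.5e+09 m.
GM = 4π² · a³ / T².
GM = 4π² · (1.5e+09)³ / (2.58595e+07)² m³/s² ≈ 1.992e+14 m³/s² = 1.992 × 10^14 m³/s².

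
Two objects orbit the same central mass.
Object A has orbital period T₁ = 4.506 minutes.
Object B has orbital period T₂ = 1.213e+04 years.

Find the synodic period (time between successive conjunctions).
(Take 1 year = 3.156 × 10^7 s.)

Convert to SI: T₁ = 4.506 minutes = 270.36 s; T₂ = 1.213e+04 years = 3.82823e+11 s.
T_syn = |T₁ · T₂ / (T₁ − T₂)|.
T_syn = |270.36 · 3.82823e+11 / (270.36 − 3.82823e+11)| s ≈ 270.4 s = 4.506 minutes.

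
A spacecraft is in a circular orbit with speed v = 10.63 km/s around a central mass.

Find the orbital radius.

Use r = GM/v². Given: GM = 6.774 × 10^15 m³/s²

Convert to SI: v = 10.63 km/s = 10630 m/s.
For a circular orbit, v² = GM / r, so r = GM / v².
r = 6.774e+15 / (10630)² m ≈ 5.995e+07 m = 59.95 Mm.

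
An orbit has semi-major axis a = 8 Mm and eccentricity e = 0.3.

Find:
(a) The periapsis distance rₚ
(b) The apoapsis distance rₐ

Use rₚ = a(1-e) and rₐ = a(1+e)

Convert to SI: a = 8 Mm = 8e+06 m.
(a) rₚ = a(1 − e) = 8e+06 · (1 − 0.3) = 8e+06 · 0.7 ≈ 5.6e+06 m = 5.6 Mm.
(b) rₐ = a(1 + e) = 8e+06 · (1 + 0.3) = 8e+06 · 1.3 ≈ 1.04e+07 m = 10.4 Mm.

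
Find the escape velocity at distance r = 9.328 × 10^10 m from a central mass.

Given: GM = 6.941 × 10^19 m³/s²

Escape velocity comes from setting total energy to zero: ½v² − GM/r = 0 ⇒ v_esc = √(2GM / r).
v_esc = √(2 · 6.941e+19 / 9.328e+10) m/s ≈ 3.858e+04 m/s = 38.58 km/s.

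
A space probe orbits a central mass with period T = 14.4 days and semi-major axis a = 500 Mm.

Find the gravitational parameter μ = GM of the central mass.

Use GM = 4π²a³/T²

Convert to SI: T = 14.4 days = 1.24416e+06 s; a = 500 Mm = 5e+08 m.
GM = 4π² · a³ / T².
GM = 4π² · (5e+08)³ / (1.24416e+06)² m³/s² ≈ 3.188e+15 m³/s² = 3.188 × 10^15 m³/s².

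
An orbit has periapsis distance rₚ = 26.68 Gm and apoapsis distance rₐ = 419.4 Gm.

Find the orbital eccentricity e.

Convert to SI: rₚ = 26.68 Gm = 2.668e+10 m; rₐ = 419.4 Gm = 4.194e+11 m.
e = (rₐ − rₚ) / (rₐ + rₚ).
e = (4.194e+11 − 2.668e+10) / (4.194e+11 + 2.668e+10) = 3.9272e+11 / 4.4608e+11 ≈ 0.8804.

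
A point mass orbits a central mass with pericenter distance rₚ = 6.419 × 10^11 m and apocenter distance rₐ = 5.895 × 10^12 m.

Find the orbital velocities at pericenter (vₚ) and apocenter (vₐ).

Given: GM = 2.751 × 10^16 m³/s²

Use the vis-viva equation v² = GM(2/r − 1/a) with a = (rₚ + rₐ)/2 = (6.419e+11 + 5.895e+12)/2 = 3.26845e+12 m.
vₚ = √(GM · (2/rₚ − 1/a)) = √(2.751e+16 · (2/6.419e+11 − 1/3.26845e+12)) m/s ≈ 278 m/s = 278 m/s.
vₐ = √(GM · (2/rₐ − 1/a)) = √(2.751e+16 · (2/5.895e+12 − 1/3.26845e+12)) m/s ≈ 30.27 m/s = 30.27 m/s.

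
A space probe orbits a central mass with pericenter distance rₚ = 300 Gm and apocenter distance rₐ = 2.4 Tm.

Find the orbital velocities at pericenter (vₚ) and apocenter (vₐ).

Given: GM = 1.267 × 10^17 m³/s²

Convert to SI: rₚ = 300 Gm = 3e+11 m; rₐ = 2.4 Tm = 2.4e+12 m.
Use the vis-viva equation v² = GM(2/r − 1/a) with a = (rₚ + rₐ)/2 = (3e+11 + 2.4e+12)/2 = 1.35e+12 m.
vₚ = √(GM · (2/rₚ − 1/a)) = √(1.267e+17 · (2/3e+11 − 1/1.35e+12)) m/s ≈ 866.5 m/s = 866.5 m/s.
vₐ = √(GM · (2/rₐ − 1/a)) = √(1.267e+17 · (2/2.4e+12 − 1/1.35e+12)) m/s ≈ 108.3 m/s = 108.3 m/s.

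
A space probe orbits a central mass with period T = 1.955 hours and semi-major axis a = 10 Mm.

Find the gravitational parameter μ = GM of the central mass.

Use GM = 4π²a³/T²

Convert to SI: T = 1.955 hours = 7038 s; a = 10 Mm = 1e+07 m.
GM = 4π² · a³ / T².
GM = 4π² · (1e+07)³ / (7038)² m³/s² ≈ 7.97e+14 m³/s² = 7.97 × 10^14 m³/s².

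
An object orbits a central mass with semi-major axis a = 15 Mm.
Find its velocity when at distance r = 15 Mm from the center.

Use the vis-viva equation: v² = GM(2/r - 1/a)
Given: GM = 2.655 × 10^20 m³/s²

Convert to SI: a = 15 Mm = 1.5e+07 m; r = 15 Mm = 1.5e+07 m.
Vis-viva: v = √(GM · (2/r − 1/a)).
2/r − 1/a = 2/1.5e+07 − 1/1.5e+07 = 6.66667e-08 m⁻¹.
v = √(2.655e+20 · 6.66667e-08) m/s ≈ 4.207e+06 m/s = 4207 km/s.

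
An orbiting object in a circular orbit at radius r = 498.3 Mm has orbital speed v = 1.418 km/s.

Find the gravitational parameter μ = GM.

Convert to SI: r = 498.3 Mm = 4.983e+08 m; v = 1.418 km/s = 1418 m/s.
For a circular orbit v² = GM/r, so GM = v² · r.
GM = (1418)² · 4.983e+08 m³/s² ≈ 1.002e+15 m³/s² = 1.002 × 10^15 m³/s².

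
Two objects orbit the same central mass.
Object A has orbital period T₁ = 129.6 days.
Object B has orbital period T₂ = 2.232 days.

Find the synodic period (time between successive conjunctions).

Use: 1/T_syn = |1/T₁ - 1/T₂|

Convert to SI: T₁ = 129.6 days = 1.11974e+07 s; T₂ = 2.232 days = 192845 s.
T_syn = |T₁ · T₂ / (T₁ − T₂)|.
T_syn = |1.11974e+07 · 192845 / (1.11974e+07 − 192845)| s ≈ 1.962e+05 s = 2.271 days.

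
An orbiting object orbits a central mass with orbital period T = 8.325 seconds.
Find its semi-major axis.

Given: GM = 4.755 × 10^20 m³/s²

Invert Kepler's third law: a = (GM · T² / (4π²))^(1/3).
Substituting T = 8.325 s and GM = 4.755e+20 m³/s²:
a = (4.755e+20 · (8.325)² / (4π²))^(1/3) m
a ≈ 9.416e+06 m = 9.416 Mm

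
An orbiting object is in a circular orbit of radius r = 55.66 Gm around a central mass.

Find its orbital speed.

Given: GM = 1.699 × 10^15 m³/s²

Convert to SI: r = 55.66 Gm = 5.566e+10 m.
For a circular orbit, gravity supplies the centripetal force, so v = √(GM / r).
v = √(1.699e+15 / 5.566e+10) m/s ≈ 174.7 m/s = 174.7 m/s.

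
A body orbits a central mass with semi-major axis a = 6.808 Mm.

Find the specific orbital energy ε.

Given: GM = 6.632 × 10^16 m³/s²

Convert to SI: a = 6.808 Mm = 6.808e+06 m.
ε = −GM / (2a).
ε = −6.632e+16 / (2 · 6.808e+06) J/kg ≈ -4.871e+09 J/kg = -4.871 GJ/kg.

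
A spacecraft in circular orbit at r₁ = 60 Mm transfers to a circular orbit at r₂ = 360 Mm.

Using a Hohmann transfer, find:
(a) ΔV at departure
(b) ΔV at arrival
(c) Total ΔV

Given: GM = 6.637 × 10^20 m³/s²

Convert to SI: r₁ = 60 Mm = 6e+07 m; r₂ = 360 Mm = 3.6e+08 m.
Transfer semi-major axis: a_t = (r₁ + r₂)/2 = (6e+07 + 3.6e+08)/2 = 2.1e+08 m.
Circular speeds: v₁ = √(GM/r₁) = 3.32591e+06 m/s, v₂ = √(GM/r₂) = 1.3578e+06 m/s.
Transfer speeds (vis-viva v² = GM(2/r − 1/a_t)): v₁ᵗ = 4.35464e+06 m/s, v₂ᵗ = 725773 m/s.
(a) ΔV₁ = |v₁ᵗ − v₁| ≈ 1.029e+06 m/s = 1029 km/s.
(b) ΔV₂ = |v₂ − v₂ᵗ| ≈ 6.32e+05 m/s = 632 km/s.
(c) ΔV_total = ΔV₁ + ΔV₂ ≈ 1.661e+06 m/s = 1661 km/s.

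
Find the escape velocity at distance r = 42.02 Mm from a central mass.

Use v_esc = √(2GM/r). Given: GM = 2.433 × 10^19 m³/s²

Convert to SI: r = 42.02 Mm = 4.202e+07 m.
Escape velocity comes from setting total energy to zero: ½v² − GM/r = 0 ⇒ v_esc = √(2GM / r).
v_esc = √(2 · 2.433e+19 / 4.202e+07) m/s ≈ 1.076e+06 m/s = 1076 km/s.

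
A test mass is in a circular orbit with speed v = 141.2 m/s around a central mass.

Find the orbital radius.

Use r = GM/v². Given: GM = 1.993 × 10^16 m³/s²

For a circular orbit, v² = GM / r, so r = GM / v².
r = 1.993e+16 / (141.2)² m ≈ 9.996e+11 m = 999.6 Gm.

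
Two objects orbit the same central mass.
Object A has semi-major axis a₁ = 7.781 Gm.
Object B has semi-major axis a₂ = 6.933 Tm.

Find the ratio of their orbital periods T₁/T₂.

Convert to SI: a₁ = 7.781 Gm = 7.781e+09 m; a₂ = 6.933 Tm = 6.933e+12 m.
From Kepler's third law, (T₁/T₂)² = (a₁/a₂)³, so T₁/T₂ = (a₁/a₂)^(3/2).
a₁/a₂ = 7.781e+09 / 6.933e+12 = 0.00112231.
T₁/T₂ = (0.00112231)^(3/2) ≈ 3.76e-05.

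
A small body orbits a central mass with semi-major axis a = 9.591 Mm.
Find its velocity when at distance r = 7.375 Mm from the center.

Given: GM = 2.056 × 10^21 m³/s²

Convert to SI: a = 9.591 Mm = 9.591e+06 m; r = 7.375 Mm = 7.375e+06 m.
Vis-viva: v = √(GM · (2/r − 1/a)).
2/r − 1/a = 2/7.375e+06 − 1/9.591e+06 = 1.66922e-07 m⁻¹.
v = √(2.056e+21 · 1.66922e-07) m/s ≈ 1.853e+07 m/s = 1.853e+04 km/s.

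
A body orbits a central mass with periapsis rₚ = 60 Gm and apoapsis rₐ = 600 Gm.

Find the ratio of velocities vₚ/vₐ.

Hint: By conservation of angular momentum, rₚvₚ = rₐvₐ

Convert to SI: rₚ = 60 Gm = 6e+10 m; rₐ = 600 Gm = 6e+11 m.
Conservation of angular momentum gives rₚvₚ = rₐvₐ, so vₚ/vₐ = rₐ/rₚ.
vₚ/vₐ = 6e+11 / 6e+10 ≈ 10.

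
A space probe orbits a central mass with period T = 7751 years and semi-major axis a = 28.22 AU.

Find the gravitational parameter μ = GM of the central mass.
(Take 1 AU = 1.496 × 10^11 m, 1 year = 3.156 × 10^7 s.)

Convert to SI: T = 7751 years = 2.44622e+11 s; a = 28.22 AU = 4.22171e+12 m.
GM = 4π² · a³ / T².
GM = 4π² · (4.22171e+12)³ / (2.44622e+11)² m³/s² ≈ 4.964e+16 m³/s² = 4.964 × 10^16 m³/s².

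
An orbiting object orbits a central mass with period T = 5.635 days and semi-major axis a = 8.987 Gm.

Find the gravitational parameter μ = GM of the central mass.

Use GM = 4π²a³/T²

Convert to SI: T = 5.635 days = 486864 s; a = 8.987 Gm = 8.987e+09 m.
GM = 4π² · a³ / T².
GM = 4π² · (8.987e+09)³ / (486864)² m³/s² ≈ 1.209e+20 m³/s² = 1.209 × 10^20 m³/s².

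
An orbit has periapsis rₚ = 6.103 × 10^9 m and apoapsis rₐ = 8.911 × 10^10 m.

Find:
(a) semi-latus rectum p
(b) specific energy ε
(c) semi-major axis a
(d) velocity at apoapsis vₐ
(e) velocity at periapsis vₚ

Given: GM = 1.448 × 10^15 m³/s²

(a) From a = (rₚ + rₐ)/2 = 4.76065e+10 m and e = (rₐ − rₚ)/(rₐ + rₚ) = 0.871803, p = a(1 − e²) = 4.76065e+10 · (1 − (0.871803)²) ≈ 1.142e+10 m
(b) With a = (rₚ + rₐ)/2 = 4.76065e+10 m, ε = −GM/(2a) = −1.448e+15/(2 · 4.76065e+10) J/kg ≈ -1.521e+04 J/kg
(c) a = (rₚ + rₐ)/2 = (6.103e+09 + 8.911e+10)/2 ≈ 4.761e+10 m
(d) With a = (rₚ + rₐ)/2 = 4.76065e+10 m, vₐ = √(GM (2/rₐ − 1/a)) = √(1.448e+15 · (2/8.911e+10 − 1/4.76065e+10)) m/s ≈ 45.64 m/s
(e) With a = (rₚ + rₐ)/2 = 4.76065e+10 m, vₚ = √(GM (2/rₚ − 1/a)) = √(1.448e+15 · (2/6.103e+09 − 1/4.76065e+10)) m/s ≈ 666.4 m/s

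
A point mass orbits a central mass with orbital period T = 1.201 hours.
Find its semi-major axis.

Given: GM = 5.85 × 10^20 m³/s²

Convert to SI: T = 1.201 hours = 4323.6 s.
Invert Kepler's third law: a = (GM · T² / (4π²))^(1/3).
Substituting T = 4323.6 s and GM = 5.85e+20 m³/s²:
a = (5.85e+20 · (4323.6)² / (4π²))^(1/3) m
a ≈ 6.519e+08 m = 651.9 Mm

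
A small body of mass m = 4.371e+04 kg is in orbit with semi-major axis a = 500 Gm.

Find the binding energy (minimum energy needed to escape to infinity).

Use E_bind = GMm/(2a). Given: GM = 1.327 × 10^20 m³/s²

Convert to SI: a = 500 Gm = 5e+11 m.
Total orbital energy is E = −GMm/(2a); binding energy is E_bind = −E = GMm/(2a).
E_bind = 1.327e+20 · 4.371e+04 / (2 · 5e+11) J ≈ 5.8e+12 J = 5.8 TJ.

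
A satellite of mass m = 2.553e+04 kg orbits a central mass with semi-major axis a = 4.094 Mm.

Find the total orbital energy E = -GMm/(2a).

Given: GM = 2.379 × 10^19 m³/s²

Convert to SI: a = 4.094 Mm = 4.094e+06 m.
E = −GMm / (2a).
E = −2.379e+19 · 2.553e+04 / (2 · 4.094e+06) J ≈ -7.418e+16 J = -74.18 PJ.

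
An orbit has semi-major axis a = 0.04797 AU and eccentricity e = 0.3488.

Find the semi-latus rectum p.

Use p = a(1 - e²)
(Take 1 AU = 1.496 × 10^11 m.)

Convert to SI: a = 0.04797 AU = 7.17631e+09 m.
p = a (1 − e²).
p = 7.17631e+09 · (1 − (0.3488)²) = 7.17631e+09 · 0.878339 ≈ 6.303e+09 m = 0.04213 AU.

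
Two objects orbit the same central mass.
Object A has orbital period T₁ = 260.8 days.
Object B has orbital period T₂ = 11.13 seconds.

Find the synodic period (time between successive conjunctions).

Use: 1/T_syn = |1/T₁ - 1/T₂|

Convert to SI: T₁ = 260.8 days = 2.25331e+07 s.
T_syn = |T₁ · T₂ / (T₁ − T₂)|.
T_syn = |2.25331e+07 · 11.13 / (2.25331e+07 − 11.13)| s ≈ 11.13 s = 11.13 seconds.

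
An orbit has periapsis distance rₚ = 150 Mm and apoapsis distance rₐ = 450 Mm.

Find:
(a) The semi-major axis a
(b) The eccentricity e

Convert to SI: rₚ = 150 Mm = 1.5e+08 m; rₐ = 450 Mm = 4.5e+08 m.
(a) a = (rₚ + rₐ) / 2 = (1.5e+08 + 4.5e+08) / 2 ≈ 3e+08 m = 300 Mm.
(b) e = (rₐ − rₚ) / (rₐ + rₚ) = (4.5e+08 − 1.5e+08) / (4.5e+08 + 1.5e+08) ≈ 0.5.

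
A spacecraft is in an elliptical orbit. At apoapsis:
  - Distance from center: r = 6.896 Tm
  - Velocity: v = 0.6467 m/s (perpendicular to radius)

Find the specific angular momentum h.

Convert to SI: r = 6.896 Tm = 6.896e+12 m.
With v perpendicular to r, h = r · v.
h = 6.896e+12 · 0.6467 m²/s ≈ 4.46e+12 m²/s.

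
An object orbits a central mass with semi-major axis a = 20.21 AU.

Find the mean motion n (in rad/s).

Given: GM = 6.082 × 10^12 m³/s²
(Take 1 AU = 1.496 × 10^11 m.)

Convert to SI: a = 20.21 AU = 3.02342e+12 m.
n = √(GM / a³).
n = √(6.082e+12 / (3.02342e+12)³) rad/s ≈ 4.691e-13 rad/s.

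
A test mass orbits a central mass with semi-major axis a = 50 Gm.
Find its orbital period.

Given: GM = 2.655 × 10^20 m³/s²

Convert to SI: a = 50 Gm = 5e+10 m.
Kepler's third law: T = 2π √(a³ / GM).
Substituting a = 5e+10 m and GM = 2.655e+20 m³/s²:
T = 2π √((5e+10)³ / 2.655e+20) s
T ≈ 4.311e+06 s = 49.9 days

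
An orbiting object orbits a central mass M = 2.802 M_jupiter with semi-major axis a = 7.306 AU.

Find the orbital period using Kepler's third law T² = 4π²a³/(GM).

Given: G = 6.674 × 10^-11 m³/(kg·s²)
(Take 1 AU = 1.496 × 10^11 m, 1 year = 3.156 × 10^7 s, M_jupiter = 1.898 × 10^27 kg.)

Convert to SI: a = 7.306 AU = 1.09298e+12 m; M = 2.802 M_jupiter = 5.3182e+27 kg.
GM = G · M = 6.674e-11 · 5.3182e+27 = 3.54936e+17 m³/s².
Kepler's third law: T = 2π √(a³ / GM).
Substituting a = 1.09298e+12 m and GM = 3.54936e+17 m³/s²:
T = 2π √((1.09298e+12)³ / 3.54936e+17) s
T ≈ 1.205e+10 s = 381.8 years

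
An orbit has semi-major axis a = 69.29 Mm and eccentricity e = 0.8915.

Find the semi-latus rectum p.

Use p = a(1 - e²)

Convert to SI: a = 69.29 Mm = 6.929e+07 m.
p = a (1 − e²).
p = 6.929e+07 · (1 − (0.8915)²) = 6.929e+07 · 0.205228 ≈ 1.422e+07 m = 14.22 Mm.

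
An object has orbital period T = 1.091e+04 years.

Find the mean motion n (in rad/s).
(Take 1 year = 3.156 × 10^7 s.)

Convert to SI: T = 1.091e+04 years = 3.4432e+11 s.
n = 2π / T.
n = 2π / 3.4432e+11 s ≈ 1.825e-11 rad/s.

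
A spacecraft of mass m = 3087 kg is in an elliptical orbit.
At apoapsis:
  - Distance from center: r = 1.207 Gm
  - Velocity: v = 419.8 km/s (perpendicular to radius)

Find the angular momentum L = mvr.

Convert to SI: r = 1.207 Gm = 1.207e+09 m; v = 419.8 km/s = 419800 m/s.
Since v is perpendicular to r, L = m · v · r.
L = 3087 · 419800 · 1.207e+09 kg·m²/s ≈ 1.564e+18 kg·m²/s.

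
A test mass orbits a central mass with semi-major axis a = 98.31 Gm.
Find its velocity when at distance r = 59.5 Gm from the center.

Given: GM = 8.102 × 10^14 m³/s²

Convert to SI: a = 98.31 Gm = 9.831e+10 m; r = 59.5 Gm = 5.95e+10 m.
Vis-viva: v = √(GM · (2/r − 1/a)).
2/r − 1/a = 2/5.95e+10 − 1/9.831e+10 = 2.34415e-11 m⁻¹.
v = √(8.102e+14 · 2.34415e-11) m/s ≈ 137.8 m/s = 137.8 m/s.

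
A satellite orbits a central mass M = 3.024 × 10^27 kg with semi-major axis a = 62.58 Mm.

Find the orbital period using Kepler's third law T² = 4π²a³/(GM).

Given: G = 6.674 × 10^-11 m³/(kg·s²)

Convert to SI: a = 62.58 Mm = 6.258e+07 m.
GM = G · M = 6.674e-11 · 3.024e+27 = 2.01822e+17 m³/s².
Kepler's third law: T = 2π √(a³ / GM).
Substituting a = 6.258e+07 m and GM = 2.01822e+17 m³/s²:
T = 2π √((6.258e+07)³ / 2.01822e+17) s
T ≈ 6924 s = 1.923 hours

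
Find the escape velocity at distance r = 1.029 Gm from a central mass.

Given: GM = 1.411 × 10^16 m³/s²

Convert to SI: r = 1.029 Gm = 1.029e+09 m.
Escape velocity comes from setting total energy to zero: ½v² − GM/r = 0 ⇒ v_esc = √(2GM / r).
v_esc = √(2 · 1.411e+16 / 1.029e+09) m/s ≈ 5237 m/s = 5.237 km/s.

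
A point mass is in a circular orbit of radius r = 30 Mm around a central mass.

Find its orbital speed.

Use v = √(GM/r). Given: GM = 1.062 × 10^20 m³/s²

Convert to SI: r = 30 Mm = 3e+07 m.
For a circular orbit, gravity supplies the centripetal force, so v = √(GM / r).
v = √(1.062e+20 / 3e+07) m/s ≈ 1.881e+06 m/s = 1881 km/s.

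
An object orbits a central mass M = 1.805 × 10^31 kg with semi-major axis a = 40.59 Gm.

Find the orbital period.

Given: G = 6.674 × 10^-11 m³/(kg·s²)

Convert to SI: a = 40.59 Gm = 4.059e+10 m.
GM = G · M = 6.674e-11 · 1.805e+31 = 1.20466e+21 m³/s².
Kepler's third law: T = 2π √(a³ / GM).
Substituting a = 4.059e+10 m and GM = 1.20466e+21 m³/s²:
T = 2π √((4.059e+10)³ / 1.20466e+21) s
T ≈ 1.48e+06 s = 17.13 days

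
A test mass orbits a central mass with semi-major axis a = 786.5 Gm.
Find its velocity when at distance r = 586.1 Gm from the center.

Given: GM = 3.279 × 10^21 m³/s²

Convert to SI: a = 786.5 Gm = 7.865e+11 m; r = 586.1 Gm = 5.861e+11 m.
Vis-viva: v = √(GM · (2/r − 1/a)).
2/r − 1/a = 2/5.861e+11 − 1/7.865e+11 = 2.14093e-12 m⁻¹.
v = √(3.279e+21 · 2.14093e-12) m/s ≈ 8.379e+04 m/s = 83.79 km/s.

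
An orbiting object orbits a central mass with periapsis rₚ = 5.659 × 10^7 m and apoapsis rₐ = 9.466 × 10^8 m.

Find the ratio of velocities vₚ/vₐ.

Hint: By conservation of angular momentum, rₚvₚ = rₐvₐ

Conservation of angular momentum gives rₚvₚ = rₐvₐ, so vₚ/vₐ = rₐ/rₚ.
vₚ/vₐ = 9.466e+08 / 5.659e+07 ≈ 16.73.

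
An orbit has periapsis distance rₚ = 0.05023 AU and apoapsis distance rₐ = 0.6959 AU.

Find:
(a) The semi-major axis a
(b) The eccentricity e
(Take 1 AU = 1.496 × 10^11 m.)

Convert to SI: rₚ = 0.05023 AU = 7.51441e+09 m; rₐ = 0.6959 AU = 1.04107e+11 m.
(a) a = (rₚ + rₐ) / 2 = (7.51441e+09 + 1.04107e+11) / 2 ≈ 5.581e+10 m = 0.3731 AU.
(b) e = (rₐ − rₚ) / (rₐ + rₚ) = (1.04107e+11 − 7.51441e+09) / (1.04107e+11 + 7.51441e+09) ≈ 0.8654.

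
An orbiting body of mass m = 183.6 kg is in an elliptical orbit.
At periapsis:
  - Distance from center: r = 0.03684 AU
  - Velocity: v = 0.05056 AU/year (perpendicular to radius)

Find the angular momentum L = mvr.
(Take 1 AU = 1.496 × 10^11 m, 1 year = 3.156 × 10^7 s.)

Convert to SI: r = 0.03684 AU = 5.51126e+09 m; v = 0.05056 AU/year = 239.663 m/s.
Since v is perpendicular to r, L = m · v · r.
L = 183.6 · 239.663 · 5.51126e+09 kg·m²/s ≈ 2.425e+14 kg·m²/s.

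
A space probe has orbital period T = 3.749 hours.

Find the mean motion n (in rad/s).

Convert to SI: T = 3.749 hours = 13496.4 s.
n = 2π / T.
n = 2π / 13496.4 s ≈ 0.0004655 rad/s.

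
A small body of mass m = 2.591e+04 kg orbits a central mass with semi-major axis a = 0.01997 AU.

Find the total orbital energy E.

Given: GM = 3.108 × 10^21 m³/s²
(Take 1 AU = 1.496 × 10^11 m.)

Convert to SI: a = 0.01997 AU = 2.98751e+09 m.
E = −GMm / (2a).
E = −3.108e+21 · 2.591e+04 / (2 · 2.98751e+09) J ≈ -1.348e+16 J = -13.48 PJ.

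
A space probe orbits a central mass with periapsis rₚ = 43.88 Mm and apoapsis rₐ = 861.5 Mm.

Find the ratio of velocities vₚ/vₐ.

Convert to SI: rₚ = 43.88 Mm = 4.388e+07 m; rₐ = 861.5 Mm = 8.615e+08 m.
Conservation of angular momentum gives rₚvₚ = rₐvₐ, so vₚ/vₐ = rₐ/rₚ.
vₚ/vₐ = 8.615e+08 / 4.388e+07 ≈ 19.63.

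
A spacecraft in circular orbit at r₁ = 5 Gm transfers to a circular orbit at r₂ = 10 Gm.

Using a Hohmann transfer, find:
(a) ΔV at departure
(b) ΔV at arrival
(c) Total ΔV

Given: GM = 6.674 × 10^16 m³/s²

Convert to SI: r₁ = 5 Gm = 5e+09 m; r₂ = 10 Gm = 1e+10 m.
Transfer semi-major axis: a_t = (r₁ + r₂)/2 = (5e+09 + 1e+10)/2 = 7.5e+09 m.
Circular speeds: v₁ = √(GM/r₁) = 3653.49 m/s, v₂ = √(GM/r₂) = 2583.41 m/s.
Transfer speeds (vis-viva v² = GM(2/r − 1/a_t)): v₁ᵗ = 4218.69 m/s, v₂ᵗ = 2109.34 m/s.
(a) ΔV₁ = |v₁ᵗ − v₁| ≈ 565.2 m/s = 565.2 m/s.
(b) ΔV₂ = |v₂ − v₂ᵗ| ≈ 474.1 m/s = 474.1 m/s.
(c) ΔV_total = ΔV₁ + ΔV₂ ≈ 1039 m/s = 1.039 km/s.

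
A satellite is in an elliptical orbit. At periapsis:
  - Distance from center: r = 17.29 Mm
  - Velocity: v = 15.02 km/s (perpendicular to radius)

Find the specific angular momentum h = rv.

Convert to SI: r = 17.29 Mm = 1.729e+07 m; v = 15.02 km/s = 15020 m/s.
With v perpendicular to r, h = r · v.
h = 1.729e+07 · 15020 m²/s ≈ 2.597e+11 m²/s.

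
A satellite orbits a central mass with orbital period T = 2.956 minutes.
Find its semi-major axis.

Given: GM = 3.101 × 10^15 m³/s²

Convert to SI: T = 2.956 minutes = 177.36 s.
Invert Kepler's third law: a = (GM · T² / (4π²))^(1/3).
Substituting T = 177.36 s and GM = 3.101e+15 m³/s²:
a = (3.101e+15 · (177.36)² / (4π²))^(1/3) m
a ≈ 1.352e+06 m = 1.352 Mm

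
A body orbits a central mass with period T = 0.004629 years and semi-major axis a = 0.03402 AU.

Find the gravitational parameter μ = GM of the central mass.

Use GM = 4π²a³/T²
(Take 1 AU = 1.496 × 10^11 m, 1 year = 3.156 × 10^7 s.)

Convert to SI: T = 0.004629 years = 146091 s; a = 0.03402 AU = 5.08939e+09 m.
GM = 4π² · a³ / T².
GM = 4π² · (5.08939e+09)³ / (146091)² m³/s² ≈ 2.438e+20 m³/s² = 2.438 × 10^20 m³/s².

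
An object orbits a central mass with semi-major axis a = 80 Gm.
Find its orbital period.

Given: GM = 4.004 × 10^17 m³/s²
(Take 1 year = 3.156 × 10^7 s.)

Convert to SI: a = 80 Gm = 8e+10 m.
Kepler's third law: T = 2π √(a³ / GM).
Substituting a = 8e+10 m and GM = 4.004e+17 m³/s²:
T = 2π √((8e+10)³ / 4.004e+17) s
T ≈ 2.247e+08 s = 7.119 years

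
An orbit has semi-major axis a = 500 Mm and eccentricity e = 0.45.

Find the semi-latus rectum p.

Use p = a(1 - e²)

Convert to SI: a = 500 Mm = 5e+08 m.
p = a (1 − e²).
p = 5e+08 · (1 − (0.45)²) = 5e+08 · 0.7975 ≈ 3.988e+08 m = 398.8 Mm.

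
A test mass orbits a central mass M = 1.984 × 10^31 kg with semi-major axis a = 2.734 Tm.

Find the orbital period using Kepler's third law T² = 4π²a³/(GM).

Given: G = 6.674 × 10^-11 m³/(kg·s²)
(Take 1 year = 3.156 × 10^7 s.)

Convert to SI: a = 2.734 Tm = 2.734e+12 m.
GM = G · M = 6.674e-11 · 1.984e+31 = 1.32412e+21 m³/s².
Kepler's third law: T = 2π √(a³ / GM).
Substituting a = 2.734e+12 m and GM = 1.32412e+21 m³/s²:
T = 2π √((2.734e+12)³ / 1.32412e+21) s
T ≈ 7.806e+08 s = 24.73 years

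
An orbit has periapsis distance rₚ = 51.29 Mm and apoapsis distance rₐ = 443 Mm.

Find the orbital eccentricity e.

Convert to SI: rₚ = 51.29 Mm = 5.129e+07 m; rₐ = 443 Mm = 4.43e+08 m.
e = (rₐ − rₚ) / (rₐ + rₚ).
e = (4.43e+08 − 5.129e+07) / (4.43e+08 + 5.129e+07) = 3.9171e+08 / 4.9429e+08 ≈ 0.7925.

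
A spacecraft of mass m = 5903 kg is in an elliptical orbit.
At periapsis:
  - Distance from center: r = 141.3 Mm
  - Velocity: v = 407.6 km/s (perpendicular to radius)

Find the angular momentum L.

Convert to SI: r = 141.3 Mm = 1.413e+08 m; v = 407.6 km/s = 407600 m/s.
Since v is perpendicular to r, L = m · v · r.
L = 5903 · 407600 · 1.413e+08 kg·m²/s ≈ 3.4e+17 kg·m²/s.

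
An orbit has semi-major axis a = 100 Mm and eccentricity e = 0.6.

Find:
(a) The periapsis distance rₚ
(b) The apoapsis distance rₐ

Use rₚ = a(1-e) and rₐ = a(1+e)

Convert to SI: a = 100 Mm = 1e+08 m.
(a) rₚ = a(1 − e) = 1e+08 · (1 − 0.6) = 1e+08 · 0.4 ≈ 4e+07 m = 40 Mm.
(b) rₐ = a(1 + e) = 1e+08 · (1 + 0.6) = 1e+08 · 1.6 ≈ 1.6e+08 m = 160 Mm.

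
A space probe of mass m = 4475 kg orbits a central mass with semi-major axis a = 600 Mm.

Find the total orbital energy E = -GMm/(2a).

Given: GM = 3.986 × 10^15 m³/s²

Convert to SI: a = 600 Mm = 6e+08 m.
E = −GMm / (2a).
E = −3.986e+15 · 4475 / (2 · 6e+08) J ≈ -1.486e+10 J = -14.86 GJ.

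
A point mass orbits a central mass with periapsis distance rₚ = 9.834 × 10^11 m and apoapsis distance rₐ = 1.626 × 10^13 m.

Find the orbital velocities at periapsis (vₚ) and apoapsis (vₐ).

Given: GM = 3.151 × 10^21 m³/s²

Use the vis-viva equation v² = GM(2/r − 1/a) with a = (rₚ + rₐ)/2 = (9.834e+11 + 1.626e+13)/2 = 8.6217e+12 m.
vₚ = √(GM · (2/rₚ − 1/a)) = √(3.151e+21 · (2/9.834e+11 − 1/8.6217e+12)) m/s ≈ 7.774e+04 m/s = 77.74 km/s.
vₐ = √(GM · (2/rₐ − 1/a)) = √(3.151e+21 · (2/1.626e+13 − 1/8.6217e+12)) m/s ≈ 4701 m/s = 4.701 km/s.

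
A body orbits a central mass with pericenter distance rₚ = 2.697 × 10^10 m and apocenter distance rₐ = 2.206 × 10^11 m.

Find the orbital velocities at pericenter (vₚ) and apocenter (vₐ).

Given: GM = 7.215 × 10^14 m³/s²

Use the vis-viva equation v² = GM(2/r − 1/a) with a = (rₚ + rₐ)/2 = (2.697e+10 + 2.206e+11)/2 = 1.23785e+11 m.
vₚ = √(GM · (2/rₚ − 1/a)) = √(7.215e+14 · (2/2.697e+10 − 1/1.23785e+11)) m/s ≈ 218.3 m/s = 218.3 m/s.
vₐ = √(GM · (2/rₐ − 1/a)) = √(7.215e+14 · (2/2.206e+11 − 1/1.23785e+11)) m/s ≈ 26.69 m/s = 26.69 m/s.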